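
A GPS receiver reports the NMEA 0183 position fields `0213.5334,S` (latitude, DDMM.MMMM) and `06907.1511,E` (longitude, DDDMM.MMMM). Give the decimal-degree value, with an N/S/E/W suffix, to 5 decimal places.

Latitude: split at 2 digits → 02° and 13.5334′; 2 + 13.5334/60 = 2.225557
Longitude: split at 3 digits → 069° and 7.1511′; 69 + 7.1511/60 = 69.119185

2.22556° S, 69.11919° E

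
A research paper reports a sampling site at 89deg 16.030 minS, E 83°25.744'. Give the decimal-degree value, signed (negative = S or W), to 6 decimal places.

Latitude: 89 + 16.03/60 = 89.2671667
hemisphere S, so the sign is −
λ: 83 + 25.744/60 = 83.4290667
E → positive

-89.267167, 83.429067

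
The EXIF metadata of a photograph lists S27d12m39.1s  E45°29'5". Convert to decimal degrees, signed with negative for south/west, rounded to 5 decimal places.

-27.21086, 45.48472

Latitude: 27° + 12/60 + 39.1/3600 = 27 + 0.200000 + 0.010861 = 27.210861
hemisphere S, so the sign is −
Longitude: 45 + 29/60 + 5/3600 = 45.484722
E → positive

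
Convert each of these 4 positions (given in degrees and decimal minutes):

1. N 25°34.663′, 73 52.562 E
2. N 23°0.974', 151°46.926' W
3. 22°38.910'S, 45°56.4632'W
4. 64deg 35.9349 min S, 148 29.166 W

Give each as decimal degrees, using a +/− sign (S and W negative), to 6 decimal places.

1. 25.577717, 73.876033
2. 23.016233, -151.782100
3. -22.648500, -45.941053
4. -64.598915, -148.486100

Point 1:
  φ: 25 + 34.663/60 = 25.5777167
  N ⇒ keep positive
  Longitude: 73 + 52.562/60 = 73.8760333
  E → positive
Point 2:
  Latitude: 0.974′ = 0.016233°; total 23.0162333
  N → positive
  Lon: 46.926′ = 0.782100°; total 151.7821000
  W → negative
Point 3:
  Lat: 38.91′ = 0.648500°; total 22.6485000
  S → negative
  Longitude: 56.4632′ = 0.941053°; total 45.9410533
  W → negative
Point 4:
  φ: 35.9349′ = 0.598915°; total 64.5989150
  S → negative
  λ: 29.166′ = 0.486100°; total 148.4861000
  hemisphere W, so the sign is −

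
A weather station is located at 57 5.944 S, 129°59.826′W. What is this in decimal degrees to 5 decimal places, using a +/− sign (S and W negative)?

φ: 5.944′ = 0.099067°; total 57.099067
hemisphere S, so the sign is −
λ: 129 + 59.826/60 = 129.997100
W ⇒ negate

-57.09907, -129.99710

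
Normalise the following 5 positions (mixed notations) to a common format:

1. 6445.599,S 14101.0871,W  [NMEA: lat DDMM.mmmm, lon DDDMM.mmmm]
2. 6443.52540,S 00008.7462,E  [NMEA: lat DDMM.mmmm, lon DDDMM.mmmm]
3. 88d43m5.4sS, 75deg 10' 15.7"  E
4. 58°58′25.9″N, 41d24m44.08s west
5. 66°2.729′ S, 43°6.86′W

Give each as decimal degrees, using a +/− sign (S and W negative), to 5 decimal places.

Point 1:
  φ: degrees = first 2 digits = 64, minutes = 45.599; 64 + 45.599/60 = 64.759983
  S ⇒ negate
  λ: split at 3 digits → 141° and 1.0871′; 141 + 1.0871/60 = 141.018118
  W ⇒ negate
Point 2:
  Lat: split at 2 digits → 64° and 43.5254′; 64 + 43.5254/60 = 64.725423
  hemisphere S, so the sign is −
  Lon: split at 3 digits → 000° and 8.7462′; 0 + 8.7462/60 = 0.145770
  E ⇒ keep positive
Point 3:
  Lat: 43′ + 5.4″ = 43.09000′; 88 + 43.09000/60 = 88.718167
  S ⇒ negate
  λ: 10′ + 15.7″ = 10.26167′; 75 + 10.26167/60 = 75.171028
  E ⇒ keep positive
Point 4:
  Latitude: 58′ + 25.9″ = 58.43167′; 58 + 58.43167/60 = 58.973861
  N ⇒ keep positive
  Longitude: 41 + 24/60 + 44.08/3600 = 41.412244
  W ⇒ negate
Point 5:
  Latitude: 66 + 2.729/60 = 66.045483
  S → negative
  Lon: 43 + 6.86/60 = 43.114333
  hemisphere W, so the sign is −

1. -64.75998, -141.01812
2. -64.72542, 0.14577
3. -88.71817, 75.17103
4. 58.97386, -41.41224
5. -66.04548, -43.11433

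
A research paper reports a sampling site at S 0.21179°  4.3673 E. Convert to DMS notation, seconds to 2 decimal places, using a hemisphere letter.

Latitude: 0.211790 × 60 = 12.70740′ → 12′, remainder × 60 = 42.4440″
Longitude: 0.367300 × 60 = 22.03800′ → 22′, remainder × 60 = 2.2800″

0°12′42.44″ S, 4°22′2.28″ E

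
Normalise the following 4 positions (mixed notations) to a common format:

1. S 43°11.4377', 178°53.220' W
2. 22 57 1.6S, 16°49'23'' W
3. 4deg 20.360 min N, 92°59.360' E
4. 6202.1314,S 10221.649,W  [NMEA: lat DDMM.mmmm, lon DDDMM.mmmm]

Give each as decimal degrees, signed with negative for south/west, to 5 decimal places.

1. -43.19063, -178.88700
2. -22.95044, -16.82306
3. 4.33933, 92.98933
4. -62.03552, -102.36082

Point 1:
  φ: 11.4377′ = 0.190628°; total 43.190628
  S → negative
  Lon: 178 + 53.22/60 = 178.887000
  hemisphere W, so the sign is −
Point 2:
  Latitude: 57′ + 1.6″ = 57.02667′; 22 + 57.02667/60 = 22.950444
  hemisphere S, so the sign is −
  Longitude: 16° + 49/60 + 23/3600 = 16 + 0.816667 + 0.006389 = 16.823056
  W → negative
Point 3:
  Latitude: 4 + 20.36/60 = 4.339333
  N ⇒ keep positive
  Lon: 92 + 59.36/60 = 92.989333
  E ⇒ keep positive
Point 4:
  Latitude: degrees = first 2 digits = 62, minutes = 2.1314; 62 + 2.1314/60 = 62.035523
  S ⇒ negate
  λ: split at 3 digits → 102° and 21.649′; 102 + 21.649/60 = 102.360817
  W → negative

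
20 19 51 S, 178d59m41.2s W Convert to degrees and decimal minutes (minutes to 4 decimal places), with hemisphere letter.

20° 19.8500′ S, 178° 59.6867′ W

Lat: seconds/60 = 0.85000; minutes = 19 + 0.85000 = 19.850000
λ: 59 + 41.2/60 = 59.686667′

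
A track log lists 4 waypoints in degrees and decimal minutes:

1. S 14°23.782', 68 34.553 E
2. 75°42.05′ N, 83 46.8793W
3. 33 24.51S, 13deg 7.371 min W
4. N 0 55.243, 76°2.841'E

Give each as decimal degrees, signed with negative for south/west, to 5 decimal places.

1. -14.39637, 68.57588
2. 75.70083, -83.78132
3. -33.40850, -13.12285
4. 0.92072, 76.04735

Point 1:
  Latitude: 14 + 23.782/60 = 14.396367
  S → negative
  Longitude: 34.553′ = 0.575883°; total 68.575883
  E ⇒ keep positive
Point 2:
  φ: 42.05′ = 0.700833°; total 75.700833
  N → positive
  Longitude: 83 + 46.8793/60 = 83.781322
  W ⇒ negate
Point 3:
  φ: 33 + 24.51/60 = 33.408500
  S ⇒ negate
  Longitude: 13 + 7.371/60 = 13.122850
  W ⇒ negate
Point 4:
  φ: 0 + 55.243/60 = 0.920717
  N → positive
  Longitude: 2.841′ = 0.047350°; total 76.047350
  E ⇒ keep positive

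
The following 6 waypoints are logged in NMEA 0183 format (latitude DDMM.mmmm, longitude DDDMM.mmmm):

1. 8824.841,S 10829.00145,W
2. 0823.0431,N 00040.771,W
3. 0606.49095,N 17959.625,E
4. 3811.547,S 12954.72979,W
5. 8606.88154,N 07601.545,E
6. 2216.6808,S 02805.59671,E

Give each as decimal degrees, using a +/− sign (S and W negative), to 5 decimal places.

1. -88.41402, -108.48336
2. 8.38405, -0.67952
3. 6.10818, 179.99375
4. -38.19245, -129.91216
5. 86.11469, 76.02575
6. -22.27801, 28.09328

Point 1:
  Latitude: split at 2 digits → 88° and 24.841′; 88 + 24.841/60 = 88.414017
  hemisphere S, so the sign is −
  λ: degrees = first 3 digits = 108, minutes = 29.00145; 108 + 29.00145/60 = 108.483358
  W ⇒ negate
Point 2:
  φ: degrees = first 2 digits = 8, minutes = 23.0431; 8 + 23.0431/60 = 8.384052
  N → positive
  λ: degrees = first 3 digits = 0, minutes = 40.771; 0 + 40.771/60 = 0.679517
  W ⇒ negate
Point 3:
  φ: split at 2 digits → 06° and 6.49095′; 6 + 6.49095/60 = 6.108183
  N → positive
  Lon: split at 3 digits → 179° and 59.625′; 179 + 59.625/60 = 179.993750
  E ⇒ keep positive
Point 4:
  Lat: degrees = first 2 digits = 38, minutes = 11.547; 38 + 11.547/60 = 38.192450
  hemisphere S, so the sign is −
  Lon: degrees = first 3 digits = 129, minutes = 54.72979; 129 + 54.72979/60 = 129.912163
  W ⇒ negate
Point 5:
  Lat: degrees = first 2 digits = 86, minutes = 6.88154; 86 + 6.88154/60 = 86.114692
  N ⇒ keep positive
  Lon: split at 3 digits → 076° and 1.545′; 76 + 1.545/60 = 76.025750
  E ⇒ keep positive
Point 6:
  Lat: degrees = first 2 digits = 22, minutes = 16.6808; 22 + 16.6808/60 = 22.278013
  hemisphere S, so the sign is −
  λ: split at 3 digits → 028° and 5.59671′; 28 + 5.59671/60 = 28.093279
  E → positive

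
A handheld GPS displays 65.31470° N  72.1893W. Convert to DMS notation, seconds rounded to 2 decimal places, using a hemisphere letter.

65°18′52.92″ N, 72°11′21.48″ W

Lat: 0.314700 × 60 = 18.88200′ → 18′, remainder × 60 = 52.9200″
Longitude: whole degrees 72; 11.35800′ → 11′ and 21.4800″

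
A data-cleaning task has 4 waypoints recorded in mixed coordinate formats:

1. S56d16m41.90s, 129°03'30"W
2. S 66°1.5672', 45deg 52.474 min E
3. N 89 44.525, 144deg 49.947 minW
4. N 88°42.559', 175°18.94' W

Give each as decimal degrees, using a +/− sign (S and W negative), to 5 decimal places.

Point 1:
  Lat: 56 + 16/60 + 41.9/3600 = 56.278306
  S → negative
  Longitude: 129 + 3/60 + 30/3600 = 129.058333
  W → negative
Point 2:
  φ: 1.5672′ = 0.026120°; total 66.026120
  S → negative
  Lon: 45 + 52.474/60 = 45.874567
  E → positive
Point 3:
  Latitude: 44.525′ = 0.742083°; total 89.742083
  N → positive
  Longitude: 49.947′ = 0.832450°; total 144.832450
  W ⇒ negate
Point 4:
  Lat: 42.559′ = 0.709317°; total 88.709317
  N ⇒ keep positive
  Longitude: 18.94′ = 0.315667°; total 175.315667
  hemisphere W, so the sign is −

1. -56.27831, -129.05833
2. -66.02612, 45.87457
3. 89.74208, -144.83245
4. 88.70932, -175.31567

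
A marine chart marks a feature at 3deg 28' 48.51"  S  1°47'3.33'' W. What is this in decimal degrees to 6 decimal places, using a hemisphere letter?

φ: 3° + 28/60 + 48.51/3600 = 3 + 0.466667 + 0.013475 = 3.4801417
Longitude: 1° + 47/60 + 3.33/3600 = 1 + 0.783333 + 0.000925 = 1.7842583

3.480142° S, 1.784258° W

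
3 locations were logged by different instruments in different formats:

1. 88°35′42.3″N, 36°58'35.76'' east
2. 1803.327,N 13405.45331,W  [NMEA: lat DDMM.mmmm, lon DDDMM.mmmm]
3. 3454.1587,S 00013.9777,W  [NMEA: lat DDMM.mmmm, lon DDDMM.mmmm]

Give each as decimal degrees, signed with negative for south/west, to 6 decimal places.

Point 1:
  Latitude: 88 + 35/60 + 42.3/3600 = 88.5950833
  N ⇒ keep positive
  λ: 36 + 58/60 + 35.76/3600 = 36.9766000
  E → positive
Point 2:
  Latitude: split at 2 digits → 18° and 3.327′; 18 + 3.327/60 = 18.0554500
  N → positive
  Lon: degrees = first 3 digits = 134, minutes = 5.45331; 134 + 5.45331/60 = 134.0908885
  hemisphere W, so the sign is −
Point 3:
  φ: split at 2 digits → 34° and 54.1587′; 34 + 54.1587/60 = 34.9026450
  hemisphere S, so the sign is −
  λ: split at 3 digits → 000° and 13.9777′; 0 + 13.9777/60 = 0.2329617
  W → negative

1. 88.595083, 36.976600
2. 18.055450, -134.090889
3. -34.902645, -0.232962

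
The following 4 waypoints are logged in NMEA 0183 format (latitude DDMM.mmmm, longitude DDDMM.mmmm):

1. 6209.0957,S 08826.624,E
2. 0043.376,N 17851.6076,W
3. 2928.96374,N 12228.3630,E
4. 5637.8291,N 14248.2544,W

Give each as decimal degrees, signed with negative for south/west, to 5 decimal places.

Point 1:
  Latitude: degrees = first 2 digits = 62, minutes = 9.0957; 62 + 9.0957/60 = 62.151595
  S → negative
  λ: degrees = first 3 digits = 88, minutes = 26.624; 88 + 26.624/60 = 88.443733
  E → positive
Point 2:
  Latitude: degrees = first 2 digits = 0, minutes = 43.376; 0 + 43.376/60 = 0.722933
  N ⇒ keep positive
  λ: split at 3 digits → 178° and 51.6076′; 178 + 51.6076/60 = 178.860127
  W → negative
Point 3:
  Latitude: split at 2 digits → 29° and 28.96374′; 29 + 28.96374/60 = 29.482729
  N → positive
  λ: split at 3 digits → 122° and 28.363′; 122 + 28.363/60 = 122.472717
  E → positive
Point 4:
  Lat: split at 2 digits → 56° and 37.8291′; 56 + 37.8291/60 = 56.630485
  N → positive
  Lon: degrees = first 3 digits = 142, minutes = 48.2544; 142 + 48.2544/60 = 142.804240
  W → negative

1. -62.15160, 88.44373
2. 0.72293, -178.86013
3. 29.48273, 122.47272
4. 56.63049, -142.80424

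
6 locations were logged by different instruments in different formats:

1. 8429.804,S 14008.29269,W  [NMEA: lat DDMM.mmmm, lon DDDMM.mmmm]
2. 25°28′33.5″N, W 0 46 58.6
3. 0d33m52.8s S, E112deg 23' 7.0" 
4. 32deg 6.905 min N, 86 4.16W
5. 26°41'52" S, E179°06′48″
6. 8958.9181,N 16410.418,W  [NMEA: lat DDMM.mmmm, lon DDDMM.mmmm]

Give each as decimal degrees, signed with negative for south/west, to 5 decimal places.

1. -84.49673, -140.13821
2. 25.47597, -0.78294
3. -0.56467, 112.38528
4. 32.11508, -86.06933
5. -26.69778, 179.11333
6. 89.98197, -164.17363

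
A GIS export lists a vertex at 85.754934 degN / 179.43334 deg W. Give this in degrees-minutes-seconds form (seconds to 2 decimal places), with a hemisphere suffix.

85°45′17.76″ N, 179°26′0.02″ W

Latitude: 0.754934 × 60 = 45.29604′ → 45′, remainder × 60 = 17.7624″
λ: 0.433340 × 60 = 26.00040′ → 26′, remainder × 60 = 0.0240″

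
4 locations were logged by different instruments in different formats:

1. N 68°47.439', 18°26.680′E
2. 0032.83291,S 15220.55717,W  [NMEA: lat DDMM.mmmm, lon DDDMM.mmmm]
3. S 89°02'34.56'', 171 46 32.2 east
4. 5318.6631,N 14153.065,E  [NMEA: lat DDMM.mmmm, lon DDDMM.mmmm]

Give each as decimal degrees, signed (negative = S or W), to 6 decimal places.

1. 68.790650, 18.444667
2. -0.547215, -152.342620
3. -89.042933, 171.775611
4. 53.311052, 141.884417

Point 1:
  Lat: 68 + 47.439/60 = 68.7906500
  N → positive
  Longitude: 18 + 26.68/60 = 18.4446667
  E ⇒ keep positive
Point 2:
  φ: split at 2 digits → 00° and 32.83291′; 0 + 32.83291/60 = 0.5472152
  S → negative
  Lon: degrees = first 3 digits = 152, minutes = 20.55717; 152 + 20.55717/60 = 152.3426195
  W ⇒ negate
Point 3:
  Latitude: 89° + 2/60 + 34.56/3600 = 89 + 0.033333 + 0.009600 = 89.0429333
  S ⇒ negate
  λ: 46′ + 32.2″ = 46.53667′; 171 + 46.53667/60 = 171.7756111
  E → positive
Point 4:
  Latitude: split at 2 digits → 53° and 18.6631′; 53 + 18.6631/60 = 53.3110517
  N → positive
  Lon: degrees = first 3 digits = 141, minutes = 53.065; 141 + 53.065/60 = 141.8844167
  E ⇒ keep positive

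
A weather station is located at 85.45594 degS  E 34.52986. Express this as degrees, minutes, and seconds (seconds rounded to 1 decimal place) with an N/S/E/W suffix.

85°27′21.4″ S, 34°31′47.5″ E

Lat: 0.455940 × 60 = 27.35640′ → 27′, remainder × 60 = 21.384″
Lon: whole degrees 34; 31.79160′ → 31′ and 47.496″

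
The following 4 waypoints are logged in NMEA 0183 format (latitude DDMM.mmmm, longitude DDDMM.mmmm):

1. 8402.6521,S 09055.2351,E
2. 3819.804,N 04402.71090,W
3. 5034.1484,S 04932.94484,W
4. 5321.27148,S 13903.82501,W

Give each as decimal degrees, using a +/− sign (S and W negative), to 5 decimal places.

Point 1:
  φ: split at 2 digits → 84° and 2.6521′; 84 + 2.6521/60 = 84.044202
  S ⇒ negate
  Lon: degrees = first 3 digits = 90, minutes = 55.2351; 90 + 55.2351/60 = 90.920585
  E → positive
Point 2:
  Lat: degrees = first 2 digits = 38, minutes = 19.804; 38 + 19.804/60 = 38.330067
  N → positive
  λ: degrees = first 3 digits = 44, minutes = 2.7109; 44 + 2.7109/60 = 44.045182
  W → negative
Point 3:
  φ: degrees = first 2 digits = 50, minutes = 34.1484; 50 + 34.1484/60 = 50.569140
  S → negative
  Longitude: degrees = first 3 digits = 49, minutes = 32.94484; 49 + 32.94484/60 = 49.549081
  hemisphere W, so the sign is −
Point 4:
  Lat: split at 2 digits → 53° and 21.27148′; 53 + 21.27148/60 = 53.354525
  hemisphere S, so the sign is −
  λ: split at 3 digits → 139° and 3.82501′; 139 + 3.82501/60 = 139.063750
  hemisphere W, so the sign is −

1. -84.04420, 90.92059
2. 38.33007, -44.04518
3. -50.56914, -49.54908
4. -53.35452, -139.06375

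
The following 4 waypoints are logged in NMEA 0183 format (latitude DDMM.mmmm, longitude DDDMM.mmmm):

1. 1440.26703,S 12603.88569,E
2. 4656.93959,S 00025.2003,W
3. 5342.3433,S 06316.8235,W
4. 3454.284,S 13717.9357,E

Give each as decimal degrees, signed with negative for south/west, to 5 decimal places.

Point 1:
  φ: degrees = first 2 digits = 14, minutes = 40.26703; 14 + 40.26703/60 = 14.671117
  S → negative
  Longitude: degrees = first 3 digits = 126, minutes = 3.88569; 126 + 3.88569/60 = 126.064762
  E ⇒ keep positive
Point 2:
  Lat: degrees = first 2 digits = 46, minutes = 56.93959; 46 + 56.93959/60 = 46.948993
  S → negative
  λ: split at 3 digits → 000° and 25.2003′; 0 + 25.2003/60 = 0.420005
  W ⇒ negate
Point 3:
  Latitude: split at 2 digits → 53° and 42.3433′; 53 + 42.3433/60 = 53.705722
  S ⇒ negate
  Longitude: split at 3 digits → 063° and 16.8235′; 63 + 16.8235/60 = 63.280392
  W → negative
Point 4:
  φ: degrees = first 2 digits = 34, minutes = 54.284; 34 + 54.284/60 = 34.904733
  S ⇒ negate
  Longitude: split at 3 digits → 137° and 17.9357′; 137 + 17.9357/60 = 137.298928
  E ⇒ keep positive

1. -14.67112, 126.06476
2. -46.94899, -0.42001
3. -53.70572, -63.28039
4. -34.90473, 137.29893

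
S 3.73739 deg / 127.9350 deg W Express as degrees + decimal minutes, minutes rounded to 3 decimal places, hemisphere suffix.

3° 44.243′ S, 127° 56.100′ W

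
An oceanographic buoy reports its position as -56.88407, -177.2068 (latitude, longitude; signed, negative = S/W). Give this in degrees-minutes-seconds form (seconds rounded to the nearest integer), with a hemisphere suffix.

56°53′3″ S, 177°12′24″ W

Latitude is negative → S; |value| = 56.884070
φ: whole degrees 56; 53.04420′ → 53′ and 2.65″
Longitude is negative → W; |value| = 177.206800
Longitude: 0.206800 × 60 = 12.40800′ → 12′, remainder × 60 = 24.48″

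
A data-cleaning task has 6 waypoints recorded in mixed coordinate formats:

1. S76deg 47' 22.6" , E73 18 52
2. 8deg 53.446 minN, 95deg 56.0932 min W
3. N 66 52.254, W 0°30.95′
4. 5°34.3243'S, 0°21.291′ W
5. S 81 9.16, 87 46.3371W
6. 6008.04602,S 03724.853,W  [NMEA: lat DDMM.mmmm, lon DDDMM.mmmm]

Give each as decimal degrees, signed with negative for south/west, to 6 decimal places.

1. -76.789611, 73.314444
2. 8.890767, -95.934887
3. 66.870900, -0.515833
4. -5.572072, -0.354850
5. -81.152667, -87.772285
6. -60.134100, -37.414217

Point 1:
  Latitude: 47′ + 22.6″ = 47.37667′; 76 + 47.37667/60 = 76.7896111
  S → negative
  Lon: 73° + 18/60 + 52/3600 = 73 + 0.300000 + 0.014444 = 73.3144444
  E ⇒ keep positive
Point 2:
  φ: 53.446′ = 0.890767°; total 8.8907667
  N ⇒ keep positive
  λ: 95 + 56.0932/60 = 95.9348867
  hemisphere W, so the sign is −
Point 3:
  φ: 66 + 52.254/60 = 66.8709000
  N → positive
  Lon: 30.95′ = 0.515833°; total 0.5158333
  hemisphere W, so the sign is −
Point 4:
  Lat: 5 + 34.3243/60 = 5.5720717
  S → negative
  Lon: 0 + 21.291/60 = 0.3548500
  W ⇒ negate
Point 5:
  Latitude: 81 + 9.16/60 = 81.1526667
  S ⇒ negate
  Lon: 46.3371′ = 0.772285°; total 87.7722850
  W ⇒ negate
Point 6:
  Latitude: degrees = first 2 digits = 60, minutes = 8.04602; 60 + 8.04602/60 = 60.1341003
  hemisphere S, so the sign is −
  Lon: split at 3 digits → 037° and 24.853′; 37 + 24.853/60 = 37.4142167
  hemisphere W, so the sign is −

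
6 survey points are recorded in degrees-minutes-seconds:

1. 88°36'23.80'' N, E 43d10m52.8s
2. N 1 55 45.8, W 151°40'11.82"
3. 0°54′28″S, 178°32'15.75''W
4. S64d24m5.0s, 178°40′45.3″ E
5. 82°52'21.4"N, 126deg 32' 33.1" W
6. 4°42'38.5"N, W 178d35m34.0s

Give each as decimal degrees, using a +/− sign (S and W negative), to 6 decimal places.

1. 88.606611, 43.181333
2. 1.929389, -151.669950
3. -0.907778, -178.537708
4. -64.401389, 178.679250
5. 82.872611, -126.542528
6. 4.710694, -178.592778

Point 1:
  Lat: 88 + 36/60 + 23.8/3600 = 88.6066111
  N → positive
  Longitude: 10′ + 52.8″ = 10.88000′; 43 + 10.88000/60 = 43.1813333
  E ⇒ keep positive
Point 2:
  Latitude: 1° + 55/60 + 45.8/3600 = 1 + 0.916667 + 0.012722 = 1.9293889
  N ⇒ keep positive
  λ: 40′ + 11.82″ = 40.19700′; 151 + 40.19700/60 = 151.6699500
  W ⇒ negate
Point 3:
  φ: 0° + 54/60 + 28/3600 = 0 + 0.900000 + 0.007778 = 0.9077778
  S ⇒ negate
  Lon: 32′ + 15.75″ = 32.26250′; 178 + 32.26250/60 = 178.5377083
  W ⇒ negate
Point 4:
  Latitude: 64 + 24/60 + 5/3600 = 64.4013889
  hemisphere S, so the sign is −
  Longitude: 178 + 40/60 + 45.3/3600 = 178.6792500
  E ⇒ keep positive
Point 5:
  Latitude: 82 + 52/60 + 21.4/3600 = 82.8726111
  N ⇒ keep positive
  Lon: 32′ + 33.1″ = 32.55167′; 126 + 32.55167/60 = 126.5425278
  W → negative
Point 6:
  Lat: 4° + 42/60 + 38.5/3600 = 4 + 0.700000 + 0.010694 = 4.7106944
  N ⇒ keep positive
  λ: 178° + 35/60 + 34/3600 = 178 + 0.583333 + 0.009444 = 178.5927778
  W ⇒ negate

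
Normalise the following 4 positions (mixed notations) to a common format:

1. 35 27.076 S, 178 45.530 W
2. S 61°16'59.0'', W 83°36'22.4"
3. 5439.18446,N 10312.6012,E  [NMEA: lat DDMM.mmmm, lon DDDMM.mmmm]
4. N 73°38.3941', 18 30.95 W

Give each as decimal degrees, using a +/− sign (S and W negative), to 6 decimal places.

Point 1:
  Latitude: 27.076′ = 0.451267°; total 35.4512667
  S → negative
  Lon: 45.53′ = 0.758833°; total 178.7588333
  hemisphere W, so the sign is −
Point 2:
  φ: 61° + 16/60 + 59/3600 = 61 + 0.266667 + 0.016389 = 61.2830556
  S → negative
  Longitude: 83° + 36/60 + 22.4/3600 = 83 + 0.600000 + 0.006222 = 83.6062222
  W ⇒ negate
Point 3:
  φ: degrees = first 2 digits = 54, minutes = 39.18446; 54 + 39.18446/60 = 54.6530743
  N → positive
  λ: degrees = first 3 digits = 103, minutes = 12.6012; 103 + 12.6012/60 = 103.2100200
  E → positive
Point 4:
  Lat: 38.3941′ = 0.639902°; total 73.6399017
  N ⇒ keep positive
  Lon: 18 + 30.95/60 = 18.5158333
  hemisphere W, so the sign is −

1. -35.451267, -178.758833
2. -61.283056, -83.606222
3. 54.653074, 103.210020
4. 73.639902, -18.515833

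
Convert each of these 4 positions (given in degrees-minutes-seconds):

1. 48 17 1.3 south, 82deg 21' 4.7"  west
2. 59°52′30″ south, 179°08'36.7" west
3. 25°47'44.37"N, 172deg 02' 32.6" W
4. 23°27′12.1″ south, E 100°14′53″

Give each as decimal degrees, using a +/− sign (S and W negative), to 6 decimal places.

1. -48.283694, -82.351306
2. -59.875000, -179.143528
3. 25.795658, -172.042389
4. -23.453361, 100.248056

Point 1:
  φ: 48° + 17/60 + 1.3/3600 = 48 + 0.283333 + 0.000361 = 48.2836944
  hemisphere S, so the sign is −
  λ: 82° + 21/60 + 4.7/3600 = 82 + 0.350000 + 0.001306 = 82.3513056
  W → negative
Point 2:
  Latitude: 59 + 52/60 + 30/3600 = 59.8750000
  S → negative
  Lon: 179° + 8/60 + 36.7/3600 = 179 + 0.133333 + 0.010194 = 179.1435278
  hemisphere W, so the sign is −
Point 3:
  Lat: 47′ + 44.37″ = 47.73950′; 25 + 47.73950/60 = 25.7956583
  N ⇒ keep positive
  Longitude: 172 + 2/60 + 32.6/3600 = 172.0423889
  hemisphere W, so the sign is −
Point 4:
  Latitude: 27′ + 12.1″ = 27.20167′; 23 + 27.20167/60 = 23.4533611
  hemisphere S, so the sign is −
  λ: 100 + 14/60 + 53/3600 = 100.2480556
  E → positive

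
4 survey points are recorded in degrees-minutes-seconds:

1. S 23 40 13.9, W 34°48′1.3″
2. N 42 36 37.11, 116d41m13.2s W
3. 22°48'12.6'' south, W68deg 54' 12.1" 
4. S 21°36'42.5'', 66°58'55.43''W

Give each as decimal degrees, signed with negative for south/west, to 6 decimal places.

Point 1:
  φ: 23° + 40/60 + 13.9/3600 = 23 + 0.666667 + 0.003861 = 23.6705278
  S ⇒ negate
  Lon: 34 + 48/60 + 1.3/3600 = 34.8003611
  W ⇒ negate
Point 2:
  Latitude: 42° + 36/60 + 37.11/3600 = 42 + 0.600000 + 0.010308 = 42.6103083
  N ⇒ keep positive
  Lon: 41′ + 13.2″ = 41.22000′; 116 + 41.22000/60 = 116.6870000
  W → negative
Point 3:
  Latitude: 48′ + 12.6″ = 48.21000′; 22 + 48.21000/60 = 22.8035000
  hemisphere S, so the sign is −
  Lon: 68 + 54/60 + 12.1/3600 = 68.9033611
  W ⇒ negate
Point 4:
  Lat: 21 + 36/60 + 42.5/3600 = 21.6118056
  S → negative
  λ: 58′ + 55.43″ = 58.92383′; 66 + 58.92383/60 = 66.9820639
  W ⇒ negate

1. -23.670528, -34.800361
2. 42.610308, -116.687000
3. -22.803500, -68.903361
4. -21.611806, -66.982064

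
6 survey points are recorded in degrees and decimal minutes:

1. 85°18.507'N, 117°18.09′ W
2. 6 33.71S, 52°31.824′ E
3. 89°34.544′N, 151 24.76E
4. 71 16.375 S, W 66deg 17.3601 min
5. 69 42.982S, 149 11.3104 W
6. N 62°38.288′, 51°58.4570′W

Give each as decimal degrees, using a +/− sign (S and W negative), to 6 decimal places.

1. 85.308450, -117.301500
2. -6.561833, 52.530400
3. 89.575733, 151.412667
4. -71.272917, -66.289335
5. -69.716367, -149.188507
6. 62.638133, -51.974283

Point 1:
  Latitude: 18.507′ = 0.308450°; total 85.3084500
  N ⇒ keep positive
  Longitude: 18.09′ = 0.301500°; total 117.3015000
  hemisphere W, so the sign is −
Point 2:
  φ: 33.71′ = 0.561833°; total 6.5618333
  S → negative
  Longitude: 31.824′ = 0.530400°; total 52.5304000
  E ⇒ keep positive
Point 3:
  Latitude: 89 + 34.544/60 = 89.5757333
  N ⇒ keep positive
  Longitude: 151 + 24.76/60 = 151.4126667
  E → positive
Point 4:
  Latitude: 16.375′ = 0.272917°; total 71.2729167
  S ⇒ negate
  λ: 66 + 17.3601/60 = 66.2893350
  W ⇒ negate
Point 5:
  φ: 42.982′ = 0.716367°; total 69.7163667
  S → negative
  λ: 149 + 11.3104/60 = 149.1885067
  hemisphere W, so the sign is −
Point 6:
  Latitude: 62 + 38.288/60 = 62.6381333
  N → positive
  λ: 51 + 58.457/60 = 51.9742833
  W ⇒ negate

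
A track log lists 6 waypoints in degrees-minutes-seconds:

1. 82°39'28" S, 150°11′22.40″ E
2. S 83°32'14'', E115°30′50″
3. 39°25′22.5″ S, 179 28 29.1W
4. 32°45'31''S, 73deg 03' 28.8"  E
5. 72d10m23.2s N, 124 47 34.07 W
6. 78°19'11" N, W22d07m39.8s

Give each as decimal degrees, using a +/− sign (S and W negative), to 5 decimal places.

Point 1:
  Lat: 82° + 39/60 + 28/3600 = 82 + 0.650000 + 0.007778 = 82.657778
  hemisphere S, so the sign is −
  λ: 150 + 11/60 + 22.4/3600 = 150.189556
  E → positive
Point 2:
  Lat: 83° + 32/60 + 14/3600 = 83 + 0.533333 + 0.003889 = 83.537222
  S → negative
  λ: 115 + 30/60 + 50/3600 = 115.513889
  E ⇒ keep positive
Point 3:
  φ: 39 + 25/60 + 22.5/3600 = 39.422917
  hemisphere S, so the sign is −
  Lon: 179 + 28/60 + 29.1/3600 = 179.474750
  W ⇒ negate
Point 4:
  Lat: 45′ + 31″ = 45.51667′; 32 + 45.51667/60 = 32.758611
  hemisphere S, so the sign is −
  Lon: 3′ + 28.8″ = 3.48000′; 73 + 3.48000/60 = 73.058000
  E ⇒ keep positive
Point 5:
  Lat: 72 + 10/60 + 23.2/3600 = 72.173111
  N → positive
  Lon: 124° + 47/60 + 34.07/3600 = 124 + 0.783333 + 0.009464 = 124.792797
  W → negative
Point 6:
  φ: 78 + 19/60 + 11/3600 = 78.319722
  N ⇒ keep positive
  Lon: 7′ + 39.8″ = 7.66333′; 22 + 7.66333/60 = 22.127722
  W → negative

1. -82.65778, 150.18956
2. -83.53722, 115.51389
3. -39.42292, -179.47475
4. -32.75861, 73.05800
5. 72.17311, -124.79280
6. 78.31972, -22.12772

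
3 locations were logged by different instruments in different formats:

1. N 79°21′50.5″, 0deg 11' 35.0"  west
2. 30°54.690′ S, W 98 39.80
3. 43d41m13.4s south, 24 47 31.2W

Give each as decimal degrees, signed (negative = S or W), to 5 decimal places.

Point 1:
  Lat: 21′ + 50.5″ = 21.84167′; 79 + 21.84167/60 = 79.364028
  N ⇒ keep positive
  Longitude: 11′ + 35″ = 11.58333′; 0 + 11.58333/60 = 0.193056
  hemisphere W, so the sign is −
Point 2:
  Lat: 54.69′ = 0.911500°; total 30.911500
  S → negative
  λ: 39.8′ = 0.663333°; total 98.663333
  W ⇒ negate
Point 3:
  Lat: 41′ + 13.4″ = 41.22333′; 43 + 41.22333/60 = 43.687056
  S → negative
  λ: 24° + 47/60 + 31.2/3600 = 24 + 0.783333 + 0.008667 = 24.792000
  W → negative

1. 79.36403, -0.19306
2. -30.91150, -98.66333
3. -43.68706, -24.79200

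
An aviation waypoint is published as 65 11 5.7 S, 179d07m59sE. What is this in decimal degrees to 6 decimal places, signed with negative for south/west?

φ: 65° + 11/60 + 5.7/3600 = 65 + 0.183333 + 0.001583 = 65.1849167
hemisphere S, so the sign is −
Lon: 7′ + 59″ = 7.98333′; 179 + 7.98333/60 = 179.1330556
E → positive

-65.184917, 179.133056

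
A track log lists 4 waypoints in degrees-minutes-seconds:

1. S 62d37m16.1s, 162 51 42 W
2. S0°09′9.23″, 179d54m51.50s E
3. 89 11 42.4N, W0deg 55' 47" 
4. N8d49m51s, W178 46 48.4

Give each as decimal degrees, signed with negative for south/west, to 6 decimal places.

1. -62.621139, -162.861667
2. -0.152564, 179.914306
3. 89.195111, -0.929722
4. 8.830833, -178.780111

Point 1:
  φ: 62° + 37/60 + 16.1/3600 = 62 + 0.616667 + 0.004472 = 62.6211389
  S → negative
  Lon: 162° + 51/60 + 42/3600 = 162 + 0.850000 + 0.011667 = 162.8616667
  hemisphere W, so the sign is −
Point 2:
  Lat: 9′ + 9.23″ = 9.15383′; 0 + 9.15383/60 = 0.1525639
  S → negative
  λ: 179 + 54/60 + 51.5/3600 = 179.9143056
  E → positive
Point 3:
  φ: 89 + 11/60 + 42.4/3600 = 89.1951111
  N → positive
  λ: 0° + 55/60 + 47/3600 = 0 + 0.916667 + 0.013056 = 0.9297222
  hemisphere W, so the sign is −
Point 4:
  φ: 8° + 49/60 + 51/3600 = 8 + 0.816667 + 0.014167 = 8.8308333
  N ⇒ keep positive
  Longitude: 46′ + 48.4″ = 46.80667′; 178 + 46.80667/60 = 178.7801111
  hemisphere W, so the sign is −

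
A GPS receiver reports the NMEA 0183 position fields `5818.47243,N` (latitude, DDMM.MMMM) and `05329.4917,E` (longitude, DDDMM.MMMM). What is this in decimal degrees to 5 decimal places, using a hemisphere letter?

58.30787° N, 53.49153° E

Latitude: split at 2 digits → 58° and 18.47243′; 58 + 18.47243/60 = 58.307874
Lon: degrees = first 3 digits = 53, minutes = 29.4917; 53 + 29.4917/60 = 53.491528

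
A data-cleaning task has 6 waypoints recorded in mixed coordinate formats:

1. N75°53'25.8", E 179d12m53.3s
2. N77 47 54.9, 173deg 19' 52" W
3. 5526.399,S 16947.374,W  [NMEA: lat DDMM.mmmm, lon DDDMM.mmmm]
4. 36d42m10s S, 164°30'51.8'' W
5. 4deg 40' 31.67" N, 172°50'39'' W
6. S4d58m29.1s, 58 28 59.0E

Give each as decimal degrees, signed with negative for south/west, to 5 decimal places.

1. 75.89050, 179.21481
2. 77.79858, -173.33111
3. -55.43998, -169.78957
4. -36.70278, -164.51439
5. 4.67546, -172.84417
6. -4.97475, 58.48306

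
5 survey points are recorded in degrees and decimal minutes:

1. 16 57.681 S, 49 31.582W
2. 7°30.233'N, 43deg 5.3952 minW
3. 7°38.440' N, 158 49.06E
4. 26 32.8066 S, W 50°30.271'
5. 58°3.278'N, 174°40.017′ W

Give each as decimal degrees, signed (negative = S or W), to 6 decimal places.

1. -16.961350, -49.526367
2. 7.503883, -43.089920
3. 7.640667, 158.817667
4. -26.546777, -50.504517
5. 58.054633, -174.666950

Point 1:
  Latitude: 16 + 57.681/60 = 16.9613500
  hemisphere S, so the sign is −
  Lon: 49 + 31.582/60 = 49.5263667
  W ⇒ negate
Point 2:
  φ: 30.233′ = 0.503883°; total 7.5038833
  N → positive
  Lon: 43 + 5.3952/60 = 43.0899200
  W ⇒ negate
Point 3:
  Latitude: 38.44′ = 0.640667°; total 7.6406667
  N → positive
  Lon: 158 + 49.06/60 = 158.8176667
  E ⇒ keep positive
Point 4:
  φ: 26 + 32.8066/60 = 26.5467767
  S → negative
  Lon: 30.271′ = 0.504517°; total 50.5045167
  hemisphere W, so the sign is −
Point 5:
  Lat: 58 + 3.278/60 = 58.0546333
  N → positive
  λ: 40.017′ = 0.666950°; total 174.6669500
  W ⇒ negate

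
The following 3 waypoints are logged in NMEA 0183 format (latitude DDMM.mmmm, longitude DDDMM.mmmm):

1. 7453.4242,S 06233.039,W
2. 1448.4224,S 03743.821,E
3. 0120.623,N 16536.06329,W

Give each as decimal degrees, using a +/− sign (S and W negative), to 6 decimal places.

1. -74.890403, -62.550650
2. -14.807040, 37.730350
3. 1.343717, -165.601055

Point 1:
  Lat: split at 2 digits → 74° and 53.4242′; 74 + 53.4242/60 = 74.8904033
  S ⇒ negate
  λ: split at 3 digits → 062° and 33.039′; 62 + 33.039/60 = 62.5506500
  W → negative
Point 2:
  Lat: split at 2 digits → 14° and 48.4224′; 14 + 48.4224/60 = 14.8070400
  S ⇒ negate
  Longitude: split at 3 digits → 037° and 43.821′; 37 + 43.821/60 = 37.7303500
  E → positive
Point 3:
  Lat: degrees = first 2 digits = 1, minutes = 20.623; 1 + 20.623/60 = 1.3437167
  N → positive
  Lon: split at 3 digits → 165° and 36.06329′; 165 + 36.06329/60 = 165.6010548
  hemisphere W, so the sign is −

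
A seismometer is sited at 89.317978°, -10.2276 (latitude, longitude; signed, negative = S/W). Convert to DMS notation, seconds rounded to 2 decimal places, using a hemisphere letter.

Latitude: whole degrees 89; 19.07868′ → 19′ and 4.7208″
Longitude is negative → W; |value| = 10.227600
Lon: whole degrees 10; 13.65600′ → 13′ and 39.3600″

89°19′4.72″ N, 10°13′39.36″ W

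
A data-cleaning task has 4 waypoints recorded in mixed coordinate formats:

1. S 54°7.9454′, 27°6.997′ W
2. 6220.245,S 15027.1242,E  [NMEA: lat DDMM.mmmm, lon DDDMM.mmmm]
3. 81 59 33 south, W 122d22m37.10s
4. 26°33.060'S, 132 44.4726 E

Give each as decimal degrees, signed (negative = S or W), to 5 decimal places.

1. -54.13242, -27.11662
2. -62.33742, 150.45207
3. -81.99250, -122.37697
4. -26.55100, 132.74121

Point 1:
  Latitude: 7.9454′ = 0.132423°; total 54.132423
  S → negative
  Longitude: 27 + 6.997/60 = 27.116617
  W → negative
Point 2:
  φ: split at 2 digits → 62° and 20.245′; 62 + 20.245/60 = 62.337417
  S ⇒ negate
  λ: degrees = first 3 digits = 150, minutes = 27.1242; 150 + 27.1242/60 = 150.452070
  E ⇒ keep positive
Point 3:
  φ: 59′ + 33″ = 59.55000′; 81 + 59.55000/60 = 81.992500
  hemisphere S, so the sign is −
  Longitude: 122° + 22/60 + 37.1/3600 = 122 + 0.366667 + 0.010306 = 122.376972
  hemisphere W, so the sign is −
Point 4:
  φ: 33.06′ = 0.551000°; total 26.551000
  hemisphere S, so the sign is −
  λ: 132 + 44.4726/60 = 132.741210
  E → positive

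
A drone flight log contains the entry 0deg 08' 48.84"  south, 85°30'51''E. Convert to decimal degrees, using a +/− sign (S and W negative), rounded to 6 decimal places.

Lat: 0° + 8/60 + 48.84/3600 = 0 + 0.133333 + 0.013567 = 0.1469000
S → negative
Longitude: 85° + 30/60 + 51/3600 = 85 + 0.500000 + 0.014167 = 85.5141667
E → positive

-0.146900, 85.514167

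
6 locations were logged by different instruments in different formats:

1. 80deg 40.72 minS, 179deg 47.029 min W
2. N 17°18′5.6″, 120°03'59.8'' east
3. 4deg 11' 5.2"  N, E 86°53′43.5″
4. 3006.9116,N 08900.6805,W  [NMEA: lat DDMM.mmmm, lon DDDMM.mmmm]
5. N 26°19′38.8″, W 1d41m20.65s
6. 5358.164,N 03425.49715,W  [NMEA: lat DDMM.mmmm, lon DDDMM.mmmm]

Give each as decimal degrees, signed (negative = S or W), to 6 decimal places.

1. -80.678667, -179.783817
2. 17.301556, 120.066611
3. 4.184778, 86.895417
4. 30.115193, -89.011342
5. 26.327444, -1.689069
6. 53.969400, -34.424953

Point 1:
  Latitude: 40.72′ = 0.678667°; total 80.6786667
  S → negative
  λ: 47.029′ = 0.783817°; total 179.7838167
  hemisphere W, so the sign is −
Point 2:
  Latitude: 17° + 18/60 + 5.6/3600 = 17 + 0.300000 + 0.001556 = 17.3015556
  N ⇒ keep positive
  Lon: 120° + 3/60 + 59.8/3600 = 120 + 0.050000 + 0.016611 = 120.0666111
  E → positive
Point 3:
  Latitude: 11′ + 5.2″ = 11.08667′; 4 + 11.08667/60 = 4.1847778
  N ⇒ keep positive
  Lon: 86 + 53/60 + 43.5/3600 = 86.8954167
  E ⇒ keep positive
Point 4:
  Lat: split at 2 digits → 30° and 6.9116′; 30 + 6.9116/60 = 30.1151933
  N → positive
  λ: degrees = first 3 digits = 89, minutes = 0.6805; 89 + 0.6805/60 = 89.0113417
  hemisphere W, so the sign is −
Point 5:
  Latitude: 19′ + 38.8″ = 19.64667′; 26 + 19.64667/60 = 26.3274444
  N ⇒ keep positive
  λ: 41′ + 20.65″ = 41.34417′; 1 + 41.34417/60 = 1.6890694
  hemisphere W, so the sign is −
Point 6:
  φ: split at 2 digits → 53° and 58.164′; 53 + 58.164/60 = 53.9694000
  N → positive
  λ: split at 3 digits → 034° and 25.49715′; 34 + 25.49715/60 = 34.4249525
  W ⇒ negate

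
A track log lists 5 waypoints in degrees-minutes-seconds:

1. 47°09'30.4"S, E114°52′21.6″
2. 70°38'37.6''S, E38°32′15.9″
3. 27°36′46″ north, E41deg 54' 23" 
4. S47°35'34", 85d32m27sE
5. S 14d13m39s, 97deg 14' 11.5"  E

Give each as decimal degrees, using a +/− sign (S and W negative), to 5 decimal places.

Point 1:
  Latitude: 9′ + 30.4″ = 9.50667′; 47 + 9.50667/60 = 47.158444
  S ⇒ negate
  Lon: 114 + 52/60 + 21.6/3600 = 114.872667
  E → positive
Point 2:
  Latitude: 70 + 38/60 + 37.6/3600 = 70.643778
  S ⇒ negate
  λ: 32′ + 15.9″ = 32.26500′; 38 + 32.26500/60 = 38.537750
  E ⇒ keep positive
Point 3:
  Latitude: 27° + 36/60 + 46/3600 = 27 + 0.600000 + 0.012778 = 27.612778
  N ⇒ keep positive
  Longitude: 41° + 54/60 + 23/3600 = 41 + 0.900000 + 0.006389 = 41.906389
  E → positive
Point 4:
  φ: 47° + 35/60 + 34/3600 = 47 + 0.583333 + 0.009444 = 47.592778
  S → negative
  Lon: 32′ + 27″ = 32.45000′; 85 + 32.45000/60 = 85.540833
  E ⇒ keep positive
Point 5:
  Latitude: 13′ + 39″ = 13.65000′; 14 + 13.65000/60 = 14.227500
  S ⇒ negate
  Lon: 14′ + 11.5″ = 14.19167′; 97 + 14.19167/60 = 97.236528
  E ⇒ keep positive

1. -47.15844, 114.87267
2. -70.64378, 38.53775
3. 27.61278, 41.90639
4. -47.59278, 85.54083
5. -14.22750, 97.23653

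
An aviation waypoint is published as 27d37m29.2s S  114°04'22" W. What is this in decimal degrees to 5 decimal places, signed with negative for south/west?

-27.62478, -114.07278

Lat: 27° + 37/60 + 29.2/3600 = 27 + 0.616667 + 0.008111 = 27.624778
S ⇒ negate
Lon: 114° + 4/60 + 22/3600 = 114 + 0.066667 + 0.006111 = 114.072778
hemisphere W, so the sign is −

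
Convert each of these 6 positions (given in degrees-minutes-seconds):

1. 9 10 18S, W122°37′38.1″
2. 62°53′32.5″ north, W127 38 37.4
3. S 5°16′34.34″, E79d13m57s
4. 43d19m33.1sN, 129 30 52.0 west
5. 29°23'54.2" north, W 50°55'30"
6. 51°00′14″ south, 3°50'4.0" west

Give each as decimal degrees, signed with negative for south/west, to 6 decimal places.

1. -9.171667, -122.627250
2. 62.892361, -127.643722
3. -5.276206, 79.232500
4. 43.325861, -129.514444
5. 29.398389, -50.925000
6. -51.003889, -3.834444

Point 1:
  φ: 9 + 10/60 + 18/3600 = 9.1716667
  hemisphere S, so the sign is −
  Lon: 122° + 37/60 + 38.1/3600 = 122 + 0.616667 + 0.010583 = 122.6272500
  W ⇒ negate
Point 2:
  Lat: 53′ + 32.5″ = 53.54167′; 62 + 53.54167/60 = 62.8923611
  N ⇒ keep positive
  Longitude: 38′ + 37.4″ = 38.62333′; 127 + 38.62333/60 = 127.6437222
  W → negative
Point 3:
  Latitude: 16′ + 34.34″ = 16.57233′; 5 + 16.57233/60 = 5.2762056
  S ⇒ negate
  Longitude: 79° + 13/60 + 57/3600 = 79 + 0.216667 + 0.015833 = 79.2325000
  E → positive
Point 4:
  Lat: 19′ + 33.1″ = 19.55167′; 43 + 19.55167/60 = 43.3258611
  N ⇒ keep positive
  Lon: 30′ + 52″ = 30.86667′; 129 + 30.86667/60 = 129.5144444
  W → negative
Point 5:
  φ: 23′ + 54.2″ = 23.90333′; 29 + 23.90333/60 = 29.3983889
  N → positive
  Lon: 50° + 55/60 + 30/3600 = 50 + 0.916667 + 0.008333 = 50.9250000
  W → negative
Point 6:
  Latitude: 51° + 0/60 + 14/3600 = 51 + 0.000000 + 0.003889 = 51.0038889
  S → negative
  λ: 3° + 50/60 + 4/3600 = 3 + 0.833333 + 0.001111 = 3.8344444
  hemisphere W, so the sign is −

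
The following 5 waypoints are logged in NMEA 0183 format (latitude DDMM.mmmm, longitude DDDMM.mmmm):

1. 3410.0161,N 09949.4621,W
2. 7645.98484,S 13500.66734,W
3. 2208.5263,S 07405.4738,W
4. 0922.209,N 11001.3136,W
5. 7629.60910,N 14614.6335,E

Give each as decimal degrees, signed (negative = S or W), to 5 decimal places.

Point 1:
  Lat: split at 2 digits → 34° and 10.0161′; 34 + 10.0161/60 = 34.166935
  N → positive
  Longitude: degrees = first 3 digits = 99, minutes = 49.4621; 99 + 49.4621/60 = 99.824368
  W ⇒ negate
Point 2:
  Lat: split at 2 digits → 76° and 45.98484′; 76 + 45.98484/60 = 76.766414
  S → negative
  λ: split at 3 digits → 135° and 0.66734′; 135 + 0.66734/60 = 135.011122
  W → negative
Point 3:
  Lat: degrees = first 2 digits = 22, minutes = 8.5263; 22 + 8.5263/60 = 22.142105
  S → negative
  λ: degrees = first 3 digits = 74, minutes = 5.4738; 74 + 5.4738/60 = 74.091230
  W ⇒ negate
Point 4:
  Lat: split at 2 digits → 09° and 22.209′; 9 + 22.209/60 = 9.370150
  N → positive
  Longitude: split at 3 digits → 110° and 1.3136′; 110 + 1.3136/60 = 110.021893
  W ⇒ negate
Point 5:
  Latitude: degrees = first 2 digits = 76, minutes = 29.6091; 76 + 29.6091/60 = 76.493485
  N ⇒ keep positive
  Longitude: degrees = first 3 digits = 146, minutes = 14.6335; 146 + 14.6335/60 = 146.243892
  E ⇒ keep positive

1. 34.16694, -99.82437
2. -76.76641, -135.01112
3. -22.14211, -74.09123
4. 9.37015, -110.02189
5. 76.49349, 146.24389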